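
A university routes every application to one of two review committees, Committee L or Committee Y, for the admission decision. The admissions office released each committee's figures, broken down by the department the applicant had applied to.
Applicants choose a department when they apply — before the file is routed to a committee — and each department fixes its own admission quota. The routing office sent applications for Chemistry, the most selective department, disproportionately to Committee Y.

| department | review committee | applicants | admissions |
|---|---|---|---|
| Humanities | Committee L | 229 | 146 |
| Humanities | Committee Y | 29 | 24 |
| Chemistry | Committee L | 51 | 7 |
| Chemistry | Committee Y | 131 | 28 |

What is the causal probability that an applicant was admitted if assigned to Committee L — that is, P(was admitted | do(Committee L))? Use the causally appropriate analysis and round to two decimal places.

Within every department level Committee Y has the higher rate, yet pooled Committee L does — Simpson's reversal.
Nothing the review committee does changes department; the imbalance is an allocation artefact. With department also predicting the outcome, the pooled figure is confounded, and the within-stratum comparison is the causal one.
Standardising Committee L to the population department mix: 0.586·146/229 + 0.414·7/51 = 0.431.

0.43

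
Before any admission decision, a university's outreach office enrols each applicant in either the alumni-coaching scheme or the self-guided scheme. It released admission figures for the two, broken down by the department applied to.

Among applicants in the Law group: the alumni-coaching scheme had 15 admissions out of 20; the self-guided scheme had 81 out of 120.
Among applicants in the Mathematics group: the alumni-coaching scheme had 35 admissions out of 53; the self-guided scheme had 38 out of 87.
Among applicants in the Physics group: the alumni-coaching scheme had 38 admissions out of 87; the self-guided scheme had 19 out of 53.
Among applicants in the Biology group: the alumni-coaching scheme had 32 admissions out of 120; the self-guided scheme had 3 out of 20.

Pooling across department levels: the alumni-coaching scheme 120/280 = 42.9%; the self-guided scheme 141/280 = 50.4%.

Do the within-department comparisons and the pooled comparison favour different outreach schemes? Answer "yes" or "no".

Within each department level (Law 75.0% vs 67.5%; Mathematics 66.0% vs 43.7%; Physics 43.7% vs 35.8%; Biology 26.7% vs 15.0%), the alumni-coaching scheme has the higher rate every time. Pooled: 42.9% vs 50.4% — the self-guided scheme has the higher rate overall. The two comparisons disagree.

yes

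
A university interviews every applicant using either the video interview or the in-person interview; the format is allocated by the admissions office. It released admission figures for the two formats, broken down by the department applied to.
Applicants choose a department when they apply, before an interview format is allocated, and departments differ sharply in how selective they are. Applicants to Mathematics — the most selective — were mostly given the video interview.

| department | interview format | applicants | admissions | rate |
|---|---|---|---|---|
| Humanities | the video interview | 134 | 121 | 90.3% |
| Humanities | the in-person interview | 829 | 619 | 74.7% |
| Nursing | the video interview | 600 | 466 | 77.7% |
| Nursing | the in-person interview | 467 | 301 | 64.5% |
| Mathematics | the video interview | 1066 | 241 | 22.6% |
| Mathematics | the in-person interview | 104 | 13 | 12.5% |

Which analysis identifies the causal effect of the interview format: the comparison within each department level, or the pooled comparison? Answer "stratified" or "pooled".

stratified

Department satisfies the back-door criterion: it is not a descendant of the interview format, and it blocks the spurious path from interview format to outcome. Adjusting for it (i.e., using the within-department rates) gives the causal effect.
Within each level — Humanities: 90.3% vs 74.7%; Nursing: 77.7% vs 64.5%; Mathematics: 22.6% vs 12.5% — the video interview is higher every time.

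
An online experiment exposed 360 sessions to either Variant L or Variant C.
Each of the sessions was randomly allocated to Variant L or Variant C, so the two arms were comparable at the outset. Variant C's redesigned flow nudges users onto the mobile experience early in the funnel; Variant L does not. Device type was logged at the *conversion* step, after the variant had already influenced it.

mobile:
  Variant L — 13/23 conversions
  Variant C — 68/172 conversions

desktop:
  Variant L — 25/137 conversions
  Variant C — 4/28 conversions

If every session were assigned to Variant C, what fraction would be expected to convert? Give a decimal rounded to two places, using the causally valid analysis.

Variant L is higher inside every device type stratum but Variant C is higher in aggregate. Whether to stratify depends on how device type relates to the variant.
Device type is downstream of the variant. One should not condition on a consequence of treatment, so the overall rates are the right comparison.
So P(outcome | do(Variant C)) is just the pooled rate for Variant C: 72/200 = 0.360.

0.36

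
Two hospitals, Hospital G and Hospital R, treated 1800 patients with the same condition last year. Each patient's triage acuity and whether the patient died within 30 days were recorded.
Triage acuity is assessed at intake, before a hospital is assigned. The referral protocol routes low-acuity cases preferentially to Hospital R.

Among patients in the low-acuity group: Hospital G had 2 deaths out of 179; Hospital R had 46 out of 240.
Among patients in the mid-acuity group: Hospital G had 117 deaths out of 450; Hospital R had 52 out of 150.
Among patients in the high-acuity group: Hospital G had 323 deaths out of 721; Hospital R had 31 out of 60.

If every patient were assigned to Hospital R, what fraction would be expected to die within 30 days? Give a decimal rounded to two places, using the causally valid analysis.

0.38

Nothing the hospital does changes triage acuity; the imbalance is an allocation artefact. With triage acuity also predicting the outcome, the pooled figure is confounded, and the within-stratum comparison is the causal one.
Standardising Hospital R to the population triage acuity mix: 0.233·46/240 + 0.333·52/150 + 0.434·31/60 = 0.384.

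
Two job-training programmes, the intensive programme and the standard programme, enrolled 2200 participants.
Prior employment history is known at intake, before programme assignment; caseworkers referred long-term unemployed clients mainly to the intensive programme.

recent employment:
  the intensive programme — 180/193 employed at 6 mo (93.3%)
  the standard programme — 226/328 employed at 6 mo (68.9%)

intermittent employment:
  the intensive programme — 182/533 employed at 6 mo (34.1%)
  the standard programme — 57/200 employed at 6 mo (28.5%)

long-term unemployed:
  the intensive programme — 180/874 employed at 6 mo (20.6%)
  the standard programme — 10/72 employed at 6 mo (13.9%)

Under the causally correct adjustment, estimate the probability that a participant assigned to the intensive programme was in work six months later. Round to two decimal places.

0.42

Prior employment history differs across programmes for reasons unrelated to any effect of the programme itself, and it separately predicts the outcome — a classic confounder. We must compare within prior employment history levels.
Standardising the intensive programme to the population prior employment history mix: 0.237·180/193 + 0.333·182/533 + 0.430·180/874 = 0.423.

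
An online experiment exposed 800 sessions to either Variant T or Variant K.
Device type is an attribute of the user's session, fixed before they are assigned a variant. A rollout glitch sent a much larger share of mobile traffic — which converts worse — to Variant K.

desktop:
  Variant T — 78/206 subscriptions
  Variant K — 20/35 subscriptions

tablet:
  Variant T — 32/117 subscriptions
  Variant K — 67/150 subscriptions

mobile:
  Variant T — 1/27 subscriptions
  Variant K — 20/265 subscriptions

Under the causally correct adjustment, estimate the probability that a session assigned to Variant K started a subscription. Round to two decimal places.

The stratified and pooled comparisons disagree (Variant K wins within each device type; Variant T wins overall), so the answer turns on the causal role of device type.
Here device type is a common cause — it drives both which variant a case falls under and the outcome. The crude comparison mixes populations; the stratum-specific rates are the causally relevant ones.
Standardising Variant K to the population device type mix: 0.301·20/35 + 0.334·67/150 + 0.365·20/265 = 0.349.

0.35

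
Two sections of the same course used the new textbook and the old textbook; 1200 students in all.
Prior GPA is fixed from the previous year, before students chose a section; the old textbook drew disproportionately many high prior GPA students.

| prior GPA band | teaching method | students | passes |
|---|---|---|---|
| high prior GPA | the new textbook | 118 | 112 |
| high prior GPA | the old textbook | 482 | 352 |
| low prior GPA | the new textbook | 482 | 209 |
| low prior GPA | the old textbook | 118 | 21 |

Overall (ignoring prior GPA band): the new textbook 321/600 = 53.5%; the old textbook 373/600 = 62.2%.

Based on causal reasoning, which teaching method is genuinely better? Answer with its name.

the new textbook

Here prior GPA band is a common cause — it drives both which teaching method a case falls under and the outcome. The crude comparison mixes populations; the stratum-specific rates are the causally relevant ones.
Within each level — high prior GPA: 94.9% vs 73.0%; low prior GPA: 43.4% vs 17.8% — the new textbook is higher every time.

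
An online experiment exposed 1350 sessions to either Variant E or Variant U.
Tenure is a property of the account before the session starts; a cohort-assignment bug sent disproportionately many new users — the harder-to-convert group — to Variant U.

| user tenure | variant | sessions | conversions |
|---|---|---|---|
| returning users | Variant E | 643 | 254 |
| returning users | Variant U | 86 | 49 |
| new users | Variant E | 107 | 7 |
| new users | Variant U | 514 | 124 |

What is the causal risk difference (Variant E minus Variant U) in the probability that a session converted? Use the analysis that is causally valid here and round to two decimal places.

-0.18

The stratified and pooled comparisons disagree (Variant U wins within each user tenure; Variant E wins overall), so the answer turns on the causal role of user tenure.
User tenure satisfies the back-door criterion: it is not a descendant of the variant, and it blocks the spurious path from variant to outcome. Adjusting for it (i.e., using the within-user tenure rates) gives the causal effect.
Adjusting over the population distribution of user tenure: 0.540·(0.395−0.570) + 0.460·(0.065−0.241) = -0.175.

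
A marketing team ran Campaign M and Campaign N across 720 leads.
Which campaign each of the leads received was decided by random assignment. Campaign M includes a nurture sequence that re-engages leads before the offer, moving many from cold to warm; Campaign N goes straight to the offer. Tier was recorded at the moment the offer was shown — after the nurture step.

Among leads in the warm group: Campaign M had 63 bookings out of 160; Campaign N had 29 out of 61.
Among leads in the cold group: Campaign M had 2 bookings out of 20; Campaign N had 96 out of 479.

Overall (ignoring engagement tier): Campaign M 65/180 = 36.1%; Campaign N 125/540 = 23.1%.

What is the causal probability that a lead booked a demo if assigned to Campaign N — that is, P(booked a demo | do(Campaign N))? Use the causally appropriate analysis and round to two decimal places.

0.23

Campaign N is higher inside every engagement tier stratum but Campaign M is higher in aggregate. Whether to stratify depends on how engagement tier relates to the campaign.
Engagement tier lies on the pathway campaign → engagement tier → outcome, so adjusting for it blocks the indirect effect. For the total causal effect of campaign, use the unadjusted pooled rates.
So P(outcome | do(Campaign N)) is just the pooled rate for Campaign N: 125/540 = 0.231.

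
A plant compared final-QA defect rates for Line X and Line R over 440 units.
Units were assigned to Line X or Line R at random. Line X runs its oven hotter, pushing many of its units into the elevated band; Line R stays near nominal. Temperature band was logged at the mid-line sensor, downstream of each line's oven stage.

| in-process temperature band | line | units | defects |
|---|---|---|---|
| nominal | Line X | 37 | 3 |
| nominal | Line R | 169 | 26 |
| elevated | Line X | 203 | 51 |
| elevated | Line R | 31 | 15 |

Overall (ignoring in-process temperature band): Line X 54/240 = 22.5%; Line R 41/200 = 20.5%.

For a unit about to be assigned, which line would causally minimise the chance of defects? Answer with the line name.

The in-process temperature band-specific comparison favours Line X throughout, but the pooled figures favour Line R. The question is whether to condition on in-process temperature band.
In-process temperature band here is a post-treatment variable shaped by the line; conditioning on it would introduce bias rather than remove it. The overall comparison is the causal one.
Pooled: Line X 22.5% vs Line R 20.5%; Line R is lower overall.

Line R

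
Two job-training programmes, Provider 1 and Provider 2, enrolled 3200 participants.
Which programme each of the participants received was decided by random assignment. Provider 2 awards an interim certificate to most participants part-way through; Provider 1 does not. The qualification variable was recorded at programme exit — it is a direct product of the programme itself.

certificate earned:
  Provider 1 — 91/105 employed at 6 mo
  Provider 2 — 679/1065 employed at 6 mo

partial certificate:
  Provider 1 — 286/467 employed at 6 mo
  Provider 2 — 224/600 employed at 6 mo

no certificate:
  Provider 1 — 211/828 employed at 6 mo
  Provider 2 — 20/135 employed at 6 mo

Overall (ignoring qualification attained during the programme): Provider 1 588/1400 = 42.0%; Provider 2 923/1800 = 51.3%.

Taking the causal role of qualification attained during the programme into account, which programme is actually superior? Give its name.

The stratified and pooled comparisons disagree (Provider 1 wins within each qualification attained during the programme; Provider 2 wins overall), so the answer turns on the causal role of qualification attained during the programme.
Qualification attained during the programme is downstream of the programme. One should not condition on a consequence of treatment, so the overall rates are the right comparison.
Pooled: Provider 1 42.0% vs Provider 2 51.3%; Provider 2 is higher overall.

Provider 2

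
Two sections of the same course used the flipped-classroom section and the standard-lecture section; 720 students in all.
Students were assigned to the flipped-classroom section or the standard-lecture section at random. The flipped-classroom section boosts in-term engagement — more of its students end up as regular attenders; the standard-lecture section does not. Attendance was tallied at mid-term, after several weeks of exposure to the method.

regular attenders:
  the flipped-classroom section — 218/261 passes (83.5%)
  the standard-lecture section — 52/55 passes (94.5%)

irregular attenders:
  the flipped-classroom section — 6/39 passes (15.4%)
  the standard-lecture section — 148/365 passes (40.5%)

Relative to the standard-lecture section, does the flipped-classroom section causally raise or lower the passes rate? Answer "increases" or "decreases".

increases

Stratifying would compare teaching methods among students the teaching methods themselves sorted into mid-term attendance groups — a form of selection on an intermediate. The unconditioned pooled rates give the total causal effect.
Pooled: the flipped-classroom section 74.7% vs the standard-lecture section 47.6%; the flipped-classroom section is higher overall.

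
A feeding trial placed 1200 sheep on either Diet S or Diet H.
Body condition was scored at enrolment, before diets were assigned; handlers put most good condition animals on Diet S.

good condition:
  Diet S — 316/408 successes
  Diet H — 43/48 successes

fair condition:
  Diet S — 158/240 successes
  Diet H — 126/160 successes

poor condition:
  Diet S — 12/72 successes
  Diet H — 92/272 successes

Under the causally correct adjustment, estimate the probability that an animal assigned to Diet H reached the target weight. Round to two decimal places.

Diet H is higher inside every starting body condition stratum but Diet S is higher in aggregate. Whether to stratify depends on how starting body condition relates to the diet.
Starting body condition differs across diets for reasons unrelated to any effect of the diet itself, and it separately predicts the outcome — a classic confounder. We must compare within starting body condition levels.
Standardising Diet H to the population starting body condition mix: 0.380·43/48 + 0.333·126/160 + 0.287·92/272 = 0.700.

0.70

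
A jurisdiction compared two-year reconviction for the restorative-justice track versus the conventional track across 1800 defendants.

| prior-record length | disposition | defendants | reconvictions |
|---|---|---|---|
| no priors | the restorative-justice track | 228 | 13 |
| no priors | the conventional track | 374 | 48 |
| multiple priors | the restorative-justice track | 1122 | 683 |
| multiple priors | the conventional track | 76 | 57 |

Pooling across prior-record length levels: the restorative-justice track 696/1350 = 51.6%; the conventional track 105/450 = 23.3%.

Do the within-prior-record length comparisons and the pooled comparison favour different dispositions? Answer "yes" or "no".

Within each prior-record length level (no priors 5.7% vs 12.8%; multiple priors 60.9% vs 75.0%), the restorative-justice track has the lower rate every time. Pooled: 51.6% vs 23.3% — the conventional track has the lower rate overall. The two comparisons disagree.

yes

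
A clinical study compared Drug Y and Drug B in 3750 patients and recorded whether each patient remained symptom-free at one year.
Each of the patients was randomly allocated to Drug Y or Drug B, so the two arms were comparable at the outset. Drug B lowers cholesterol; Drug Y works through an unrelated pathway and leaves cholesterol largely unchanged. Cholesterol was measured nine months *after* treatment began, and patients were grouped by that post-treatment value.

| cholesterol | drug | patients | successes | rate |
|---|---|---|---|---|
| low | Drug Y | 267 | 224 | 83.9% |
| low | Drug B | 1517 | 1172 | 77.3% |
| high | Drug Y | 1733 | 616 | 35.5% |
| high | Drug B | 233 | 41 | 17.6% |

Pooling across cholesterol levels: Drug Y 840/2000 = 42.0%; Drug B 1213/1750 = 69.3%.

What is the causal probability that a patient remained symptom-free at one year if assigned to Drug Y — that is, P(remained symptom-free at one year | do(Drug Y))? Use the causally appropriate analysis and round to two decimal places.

The stratified and pooled comparisons disagree (Drug Y wins within each cholesterol; Drug B wins overall), so the answer turns on the causal role of cholesterol.
Cholesterol lies on the pathway drug → cholesterol → outcome, so adjusting for it blocks the indirect effect. For the total causal effect of drug, use the unadjusted pooled rates.
So P(outcome | do(Drug Y)) is just the pooled rate for Drug Y: 840/2000 = 0.420.

0.42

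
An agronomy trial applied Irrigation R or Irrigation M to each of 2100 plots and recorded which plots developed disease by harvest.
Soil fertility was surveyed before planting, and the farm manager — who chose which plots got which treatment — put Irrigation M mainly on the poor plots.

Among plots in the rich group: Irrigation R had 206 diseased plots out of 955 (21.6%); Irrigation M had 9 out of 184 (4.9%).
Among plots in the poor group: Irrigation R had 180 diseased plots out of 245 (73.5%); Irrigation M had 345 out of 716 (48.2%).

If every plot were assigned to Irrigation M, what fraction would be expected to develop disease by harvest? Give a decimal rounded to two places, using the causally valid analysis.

Soil fertility satisfies the back-door criterion: it is not a descendant of the irrigation, and it blocks the spurious path from irrigation to outcome. Adjusting for it (i.e., using the within-soil fertility rates) gives the causal effect.
Standardising Irrigation M to the population soil fertility mix: 0.542·9/184 + 0.458·345/716 = 0.247.

0.25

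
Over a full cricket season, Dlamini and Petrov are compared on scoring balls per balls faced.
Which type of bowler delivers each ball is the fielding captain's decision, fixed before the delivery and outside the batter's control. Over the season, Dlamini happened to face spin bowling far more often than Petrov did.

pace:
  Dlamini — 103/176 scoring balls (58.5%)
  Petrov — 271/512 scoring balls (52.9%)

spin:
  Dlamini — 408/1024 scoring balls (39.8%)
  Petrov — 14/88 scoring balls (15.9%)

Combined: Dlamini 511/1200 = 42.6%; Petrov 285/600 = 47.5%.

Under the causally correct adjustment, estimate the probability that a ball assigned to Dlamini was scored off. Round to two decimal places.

Dlamini is higher inside every bowling type stratum but Petrov is higher in aggregate. Whether to stratify depends on how bowling type relates to the player.
Nothing the player does changes bowling type; the imbalance is an allocation artefact. With bowling type also predicting the outcome, the pooled figure is confounded, and the within-stratum comparison is the causal one.
Standardising Dlamini to the population bowling type mix: 0.382·103/176 + 0.618·408/1024 = 0.470.

0.47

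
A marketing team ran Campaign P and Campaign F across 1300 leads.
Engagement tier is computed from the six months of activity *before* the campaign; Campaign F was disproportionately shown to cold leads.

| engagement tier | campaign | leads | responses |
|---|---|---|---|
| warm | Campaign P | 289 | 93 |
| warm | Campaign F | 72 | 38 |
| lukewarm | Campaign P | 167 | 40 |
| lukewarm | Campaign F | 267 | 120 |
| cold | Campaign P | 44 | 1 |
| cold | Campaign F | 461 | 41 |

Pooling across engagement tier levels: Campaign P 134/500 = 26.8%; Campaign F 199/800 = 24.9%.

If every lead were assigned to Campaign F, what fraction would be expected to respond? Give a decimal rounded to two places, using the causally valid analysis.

0.33

Engagement tier satisfies the back-door criterion: it is not a descendant of the campaign, and it blocks the spurious path from campaign to outcome. Adjusting for it (i.e., using the within-engagement tier rates) gives the causal effect.
Standardising Campaign F to the population engagement tier mix: 0.278·38/72 + 0.334·120/267 + 0.388·41/461 = 0.331.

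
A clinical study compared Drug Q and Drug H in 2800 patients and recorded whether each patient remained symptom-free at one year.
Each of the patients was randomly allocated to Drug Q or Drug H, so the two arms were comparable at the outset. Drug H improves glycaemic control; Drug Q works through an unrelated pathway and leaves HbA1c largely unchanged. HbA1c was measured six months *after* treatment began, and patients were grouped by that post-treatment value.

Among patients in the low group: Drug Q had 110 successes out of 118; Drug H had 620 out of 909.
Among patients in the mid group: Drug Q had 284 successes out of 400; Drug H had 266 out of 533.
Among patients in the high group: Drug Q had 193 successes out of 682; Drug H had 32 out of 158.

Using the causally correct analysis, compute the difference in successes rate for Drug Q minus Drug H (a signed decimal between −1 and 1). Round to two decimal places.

-0.08

The distribution of HbA1c is itself part of what the drug does — it is an intermediate outcome. Holding it fixed would remove that part of the effect; the total effect is the pooled difference.
The causal difference is the pooled difference: 0.489 − 0.574 = -0.085.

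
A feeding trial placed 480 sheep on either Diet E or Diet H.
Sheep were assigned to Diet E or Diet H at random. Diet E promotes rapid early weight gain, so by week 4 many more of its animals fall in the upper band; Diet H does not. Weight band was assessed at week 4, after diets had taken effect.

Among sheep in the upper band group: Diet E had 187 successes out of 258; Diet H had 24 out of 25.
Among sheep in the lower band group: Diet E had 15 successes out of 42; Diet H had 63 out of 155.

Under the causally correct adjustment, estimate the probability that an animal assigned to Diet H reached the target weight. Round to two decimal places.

0.48

The week-4 weight band-specific comparison favours Diet H throughout, but the pooled figures favour Diet E. The question is whether to condition on week-4 weight band.
Week-4 weight band is recorded after the diet and is itself shifted by it — it sits on the causal path from diet to outcome. Conditioning on a mediator would strip out part of the effect we want; the pooled comparison gives the total causal effect.
So P(outcome | do(Diet H)) is just the pooled rate for Diet H: 87/180 = 0.483.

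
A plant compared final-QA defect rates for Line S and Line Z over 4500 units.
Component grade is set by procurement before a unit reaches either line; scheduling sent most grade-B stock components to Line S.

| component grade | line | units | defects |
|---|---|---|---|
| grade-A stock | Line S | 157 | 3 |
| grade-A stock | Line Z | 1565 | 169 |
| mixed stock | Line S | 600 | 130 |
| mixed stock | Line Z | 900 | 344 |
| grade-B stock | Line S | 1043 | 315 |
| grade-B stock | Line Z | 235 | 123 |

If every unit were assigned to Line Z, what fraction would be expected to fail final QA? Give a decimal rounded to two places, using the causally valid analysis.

0.32

Line S is lower inside every component grade stratum but Line Z is lower in aggregate. Whether to stratify depends on how component grade relates to the line.
Here component grade is a common cause — it drives both which line a case falls under and the outcome. The crude comparison mixes populations; the stratum-specific rates are the causally relevant ones.
Standardising Line Z to the population component grade mix: 0.383·169/1565 + 0.333·344/900 + 0.284·123/235 = 0.317.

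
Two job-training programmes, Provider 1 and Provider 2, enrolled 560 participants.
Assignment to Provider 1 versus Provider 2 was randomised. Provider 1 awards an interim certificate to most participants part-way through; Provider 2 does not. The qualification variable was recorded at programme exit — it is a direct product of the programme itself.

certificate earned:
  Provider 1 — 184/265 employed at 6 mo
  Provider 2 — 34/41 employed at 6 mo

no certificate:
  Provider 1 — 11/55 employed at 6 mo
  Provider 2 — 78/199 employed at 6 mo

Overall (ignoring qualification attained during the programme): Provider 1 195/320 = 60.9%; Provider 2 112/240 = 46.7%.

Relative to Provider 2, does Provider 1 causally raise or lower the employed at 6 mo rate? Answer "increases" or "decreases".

increases

Qualification attained during the programme here is a post-treatment variable shaped by the programme; conditioning on it would introduce bias rather than remove it. The overall comparison is the causal one.
Pooled: Provider 1 60.9% vs Provider 2 46.7%; Provider 1 is higher overall.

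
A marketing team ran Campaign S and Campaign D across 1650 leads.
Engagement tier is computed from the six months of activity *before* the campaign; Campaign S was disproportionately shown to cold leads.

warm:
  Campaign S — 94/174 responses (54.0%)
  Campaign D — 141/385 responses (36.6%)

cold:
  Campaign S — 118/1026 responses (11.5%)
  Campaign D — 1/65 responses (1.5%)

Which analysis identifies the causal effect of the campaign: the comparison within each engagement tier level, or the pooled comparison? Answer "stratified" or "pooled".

stratified

The engagement tier-specific comparison favours Campaign S throughout, but the pooled figures favour Campaign D. The question is whether to condition on engagement tier.
Engagement tier differs across campaigns for reasons unrelated to any effect of the campaign itself, and it separately predicts the outcome — a classic confounder. We must compare within engagement tier levels.
Within each level — warm: 54.0% vs 36.6%; cold: 11.5% vs 1.5% — Campaign S is higher every time.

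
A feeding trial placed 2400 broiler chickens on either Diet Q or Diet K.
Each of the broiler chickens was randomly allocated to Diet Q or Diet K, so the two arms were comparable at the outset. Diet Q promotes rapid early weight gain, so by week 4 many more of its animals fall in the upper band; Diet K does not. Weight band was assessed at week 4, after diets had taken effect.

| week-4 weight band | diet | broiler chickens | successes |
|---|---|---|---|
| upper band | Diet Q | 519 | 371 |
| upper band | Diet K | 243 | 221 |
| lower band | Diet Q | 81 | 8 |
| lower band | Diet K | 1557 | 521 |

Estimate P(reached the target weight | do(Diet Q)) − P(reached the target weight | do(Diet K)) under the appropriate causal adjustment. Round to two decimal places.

+0.22

Diet K is higher inside every week-4 weight band stratum but Diet Q is higher in aggregate. Whether to stratify depends on how week-4 weight band relates to the diet.
The distribution of week-4 weight band is itself part of what the diet does — it is an intermediate outcome. Holding it fixed would remove that part of the effect; the total effect is the pooled difference.
The causal difference is the pooled difference: 0.632 − 0.412 = +0.219.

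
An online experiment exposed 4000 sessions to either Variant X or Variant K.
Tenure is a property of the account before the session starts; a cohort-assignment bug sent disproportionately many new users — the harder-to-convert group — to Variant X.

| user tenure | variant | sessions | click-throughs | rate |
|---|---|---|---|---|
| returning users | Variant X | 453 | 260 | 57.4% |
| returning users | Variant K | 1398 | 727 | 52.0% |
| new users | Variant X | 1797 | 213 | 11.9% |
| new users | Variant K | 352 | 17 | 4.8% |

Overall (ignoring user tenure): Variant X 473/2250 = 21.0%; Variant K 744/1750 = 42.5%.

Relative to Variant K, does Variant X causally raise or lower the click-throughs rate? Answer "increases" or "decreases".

increases

Variant X is higher inside every user tenure stratum but Variant K is higher in aggregate. Whether to stratify depends on how user tenure relates to the variant.
Nothing the variant does changes user tenure; the imbalance is an allocation artefact. With user tenure also predicting the outcome, the pooled figure is confounded, and the within-stratum comparison is the causal one.
Within each level — returning users: 57.4% vs 52.0%; new users: 11.9% vs 4.8% — Variant X is higher every time.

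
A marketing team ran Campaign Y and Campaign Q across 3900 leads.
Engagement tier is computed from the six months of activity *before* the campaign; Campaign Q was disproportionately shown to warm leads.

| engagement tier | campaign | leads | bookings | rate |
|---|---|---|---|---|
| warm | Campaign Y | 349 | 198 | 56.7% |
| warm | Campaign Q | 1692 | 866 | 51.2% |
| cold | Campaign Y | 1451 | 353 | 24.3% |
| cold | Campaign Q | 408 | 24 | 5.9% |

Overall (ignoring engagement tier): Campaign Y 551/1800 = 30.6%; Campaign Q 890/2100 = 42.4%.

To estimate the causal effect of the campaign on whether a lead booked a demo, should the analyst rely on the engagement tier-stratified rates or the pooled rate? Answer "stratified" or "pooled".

The engagement tier-specific comparison favours Campaign Y throughout, but the pooled figures favour Campaign Q. The question is whether to condition on engagement tier.
The imbalance in engagement tier arose from how leads were allocated, not from anything the campaign did; and engagement tier independently affects the outcome. The pooled gap is confounded — condition on engagement tier.
Within each level — warm: 56.7% vs 51.2%; cold: 24.3% vs 5.9% — Campaign Y is higher every time.

stratified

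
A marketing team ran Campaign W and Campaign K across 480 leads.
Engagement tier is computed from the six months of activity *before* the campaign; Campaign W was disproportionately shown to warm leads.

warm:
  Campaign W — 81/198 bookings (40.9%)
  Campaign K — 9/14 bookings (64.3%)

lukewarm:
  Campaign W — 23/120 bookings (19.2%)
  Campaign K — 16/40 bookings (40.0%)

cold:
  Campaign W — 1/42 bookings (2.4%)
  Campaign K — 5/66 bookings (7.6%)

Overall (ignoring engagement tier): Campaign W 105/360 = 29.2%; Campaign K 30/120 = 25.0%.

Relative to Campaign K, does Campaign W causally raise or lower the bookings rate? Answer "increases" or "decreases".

Engagement tier satisfies the back-door criterion: it is not a descendant of the campaign, and it blocks the spurious path from campaign to outcome. Adjusting for it (i.e., using the within-engagement tier rates) gives the causal effect.
Within each level — warm: 40.9% vs 64.3%; lukewarm: 19.2% vs 40.0%; cold: 2.4% vs 7.6% — Campaign K is higher every time.

decreases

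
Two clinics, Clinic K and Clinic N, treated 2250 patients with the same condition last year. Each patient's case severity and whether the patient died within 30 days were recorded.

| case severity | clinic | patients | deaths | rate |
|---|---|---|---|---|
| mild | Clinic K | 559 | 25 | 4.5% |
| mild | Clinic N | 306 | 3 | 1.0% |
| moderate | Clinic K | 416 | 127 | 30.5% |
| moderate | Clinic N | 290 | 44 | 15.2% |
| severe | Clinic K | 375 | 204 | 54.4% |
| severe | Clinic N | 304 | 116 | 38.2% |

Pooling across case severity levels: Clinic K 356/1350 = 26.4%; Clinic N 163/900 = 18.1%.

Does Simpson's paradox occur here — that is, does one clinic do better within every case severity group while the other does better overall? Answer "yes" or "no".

Within each case severity level (mild 4.5% vs 1.0%; moderate 30.5% vs 15.2%; severe 54.4% vs 38.2%), Clinic N has the lower rate every time. Pooled: 26.4% vs 18.1% — Clinic N has the lower rate overall. They agree.

no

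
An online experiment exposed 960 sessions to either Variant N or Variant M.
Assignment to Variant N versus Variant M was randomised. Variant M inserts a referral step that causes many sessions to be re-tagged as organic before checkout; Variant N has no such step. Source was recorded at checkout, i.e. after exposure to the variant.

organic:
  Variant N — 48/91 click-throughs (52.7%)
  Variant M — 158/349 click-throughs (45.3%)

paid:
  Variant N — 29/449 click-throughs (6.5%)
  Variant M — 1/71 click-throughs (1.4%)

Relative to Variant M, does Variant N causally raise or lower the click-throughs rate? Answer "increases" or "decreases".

decreases

Variant N is higher inside every traffic source stratum but Variant M is higher in aggregate. Whether to stratify depends on how traffic source relates to the variant.
Traffic source is downstream of the variant. One should not condition on a consequence of treatment, so the overall rates are the right comparison.
Pooled: Variant N 14.3% vs Variant M 37.9%; Variant M is higher overall.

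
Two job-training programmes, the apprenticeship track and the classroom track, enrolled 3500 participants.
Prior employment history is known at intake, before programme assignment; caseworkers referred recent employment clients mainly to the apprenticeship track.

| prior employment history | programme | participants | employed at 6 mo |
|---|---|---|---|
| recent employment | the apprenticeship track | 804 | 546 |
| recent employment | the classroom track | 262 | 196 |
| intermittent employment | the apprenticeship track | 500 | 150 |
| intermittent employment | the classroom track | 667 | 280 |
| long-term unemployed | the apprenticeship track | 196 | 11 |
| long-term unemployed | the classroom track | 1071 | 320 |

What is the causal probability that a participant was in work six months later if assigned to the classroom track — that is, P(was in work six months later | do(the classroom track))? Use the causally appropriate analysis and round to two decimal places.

The imbalance in prior employment history arose from how participants were allocated, not from anything the programme did; and prior employment history independently affects the outcome. The pooled gap is confounded — condition on prior employment history.
Standardising the classroom track to the population prior employment history mix: 0.305·196/262 + 0.333·280/667 + 0.362·320/1071 = 0.476.

0.48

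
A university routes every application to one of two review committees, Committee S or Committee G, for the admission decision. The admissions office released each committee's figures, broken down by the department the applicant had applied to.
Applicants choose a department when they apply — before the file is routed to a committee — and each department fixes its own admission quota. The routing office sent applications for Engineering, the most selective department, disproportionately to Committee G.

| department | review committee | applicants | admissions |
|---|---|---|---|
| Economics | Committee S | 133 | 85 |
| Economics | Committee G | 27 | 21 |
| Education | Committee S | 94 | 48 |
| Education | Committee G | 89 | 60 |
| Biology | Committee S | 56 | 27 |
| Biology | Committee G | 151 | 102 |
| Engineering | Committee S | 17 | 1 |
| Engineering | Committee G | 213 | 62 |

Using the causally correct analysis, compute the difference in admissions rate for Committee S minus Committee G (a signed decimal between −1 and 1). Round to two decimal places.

-0.19

Committee G is higher inside every department stratum but Committee S is higher in aggregate. Whether to stratify depends on how department relates to the review committee.
Nothing the review committee does changes department; the imbalance is an allocation artefact. With department also predicting the outcome, the pooled figure is confounded, and the within-stratum comparison is the causal one.
Adjusting over the population distribution of department: 0.205·(0.639−0.778) + 0.235·(0.511−0.674) + 0.265·(0.482−0.675) + 0.295·(0.059−0.291) = -0.187.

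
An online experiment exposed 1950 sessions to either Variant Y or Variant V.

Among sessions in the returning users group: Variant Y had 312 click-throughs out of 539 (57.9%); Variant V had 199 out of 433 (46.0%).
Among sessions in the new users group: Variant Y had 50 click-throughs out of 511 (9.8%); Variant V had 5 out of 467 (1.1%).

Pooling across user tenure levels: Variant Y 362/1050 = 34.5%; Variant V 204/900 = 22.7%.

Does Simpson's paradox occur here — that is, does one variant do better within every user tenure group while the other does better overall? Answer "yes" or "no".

Within each user tenure level (returning users 57.9% vs 46.0%; new users 9.8% vs 1.1%), Variant Y has the higher rate every time. Pooled: 34.5% vs 22.7% — Variant Y has the higher rate overall. They agree.

no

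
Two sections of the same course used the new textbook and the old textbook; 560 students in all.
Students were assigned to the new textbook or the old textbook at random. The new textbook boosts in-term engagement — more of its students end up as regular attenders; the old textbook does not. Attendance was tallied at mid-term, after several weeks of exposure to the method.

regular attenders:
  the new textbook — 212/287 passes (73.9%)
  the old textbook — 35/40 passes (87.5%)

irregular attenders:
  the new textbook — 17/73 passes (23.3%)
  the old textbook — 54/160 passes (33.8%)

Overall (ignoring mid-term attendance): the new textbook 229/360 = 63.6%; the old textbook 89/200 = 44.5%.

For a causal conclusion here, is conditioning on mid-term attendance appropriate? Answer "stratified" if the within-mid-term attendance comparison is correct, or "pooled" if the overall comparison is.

pooled

Stratifying would compare teaching methods among students the teaching methods themselves sorted into mid-term attendance groups — a form of selection on an intermediate. The unconditioned pooled rates give the total causal effect.
Pooled: the new textbook 63.6% vs the old textbook 44.5%; the new textbook is higher overall.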